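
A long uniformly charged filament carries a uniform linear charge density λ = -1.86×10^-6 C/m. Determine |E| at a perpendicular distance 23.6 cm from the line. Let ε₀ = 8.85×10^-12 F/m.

1.42×10^5 N/C

Choose a coaxial cylinder of radius r = 23.6 cm (arbitrary length L) as the Gaussian surface.
Q_enc = λL, so λ_enc = -1.86×10^-6 C/m.
Gauss's law: E·2πrL = λ_enc L/ε₀.
E = |λ_enc|/(2πε₀r) = (1.86e-6)/(2π·8.85×10^-12·0.236) = 1.42e5 N/C.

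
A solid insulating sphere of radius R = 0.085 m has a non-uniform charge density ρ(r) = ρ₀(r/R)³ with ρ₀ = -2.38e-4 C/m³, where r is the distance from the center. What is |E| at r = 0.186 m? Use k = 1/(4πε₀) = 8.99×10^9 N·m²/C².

By spherical symmetry E is radial; choose a Gaussian sphere of radius r = 0.186 m (r > R, all charge enclosed).
Q_enc = 4π ∫₀^R ρ₀(r'/R)^3 r'² dr' = 4πρ₀R³/6 = -3.061×10^-7 C.
Since E is radial and uniform over the Gaussian sphere, Φ = E·4πr² = Q_enc/ε₀.
E = k|Q_enc|/r² = (8.99×10^9)(3.061×10^-7)/(0.186)² = 7.95×10^4 N/C.

|E| ≈ 7.95e4 N/C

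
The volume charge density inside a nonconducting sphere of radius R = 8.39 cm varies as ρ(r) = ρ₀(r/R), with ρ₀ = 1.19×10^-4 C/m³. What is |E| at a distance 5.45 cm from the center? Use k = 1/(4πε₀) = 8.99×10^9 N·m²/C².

Use a concentric Gaussian sphere at r = 5.45 cm (r < R).
Q_enc = ∫₀^r ρ(r')·4πr'² dr' = (4πρ₀/R) ∫₀^r r'^3 dr' = 4πρ₀ r^4/(4·R) = 3.931e-8 C.
Applying ∮E·dA = Q_enc/ε₀ with Φ = E(4πr²):
E = k|Q_enc|/r² = (8.99×10^9)(3.931×10^-8)/(0.0545)² = 1.19×10^5 N/C.

|E| ≈ 1.19e5 N/C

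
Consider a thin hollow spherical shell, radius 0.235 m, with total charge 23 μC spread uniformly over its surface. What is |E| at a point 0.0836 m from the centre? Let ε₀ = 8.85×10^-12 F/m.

Take a concentric spherical Gaussian surface of radius r = 0.0836 m (inside the shell, r < 0.235 m).
No charge lies within this surface, so Q_enc = 0 and Gauss's law gives E·4πr² = 0 ⇒ E = 0.

E = 0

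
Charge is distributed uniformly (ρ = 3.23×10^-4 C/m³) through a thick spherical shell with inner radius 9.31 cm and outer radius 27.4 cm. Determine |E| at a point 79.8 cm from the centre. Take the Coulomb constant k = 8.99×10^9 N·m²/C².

|E| = 3.78×10^5 V/m

Take a concentric spherical Gaussian surface of radius r = 79.8 cm (r > 27.4 cm, enclosing the whole shell).
Q_enc = ρ·(4π/3)(b³ − a³) = (3.23×10^-4)·(4π/3)·((0.274)³ − (0.0931)³) = 2.674×10^-5 C.
Since E is radial and uniform over the Gaussian sphere, Φ = E·4πr² = Q_enc/ε₀.
E = k|Q_enc|/r² = (8.99×10^9)(2.674e-5)/(0.798)² = 3.78×10^5 N/C.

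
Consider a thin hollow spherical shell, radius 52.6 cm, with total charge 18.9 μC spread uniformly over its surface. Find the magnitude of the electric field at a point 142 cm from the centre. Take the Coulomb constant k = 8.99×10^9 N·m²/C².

Take a concentric spherical Gaussian surface of radius r = 142 cm (r > 52.6 cm).
The entire shell is enclosed: Q_enc = 1.89e-5 C.
Applying ∮E·dA = Q_enc/ε₀ with Φ = E(4πr²):
E = k|Q_enc|/r² = (8.99×10^9)(1.89×10^-5)/(1.42)² = 8.43e4 N/C.

8.43×10^4 V/m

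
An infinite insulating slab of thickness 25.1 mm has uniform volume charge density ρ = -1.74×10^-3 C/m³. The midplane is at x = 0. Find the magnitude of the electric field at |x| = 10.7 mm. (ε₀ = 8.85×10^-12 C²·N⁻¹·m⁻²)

By symmetry E is perpendicular to the slab. A Gaussian pillbox from −10.7 mm to +10.7 mm (face area A) lies entirely within the slab.
Q_enc = ρ·(2x)·A and flux = 2EA, so 2EA = 2ρxA/ε₀ ⇒ E = |ρ|x/ε₀.
E = (1.74×10^-3)(0.0107)/(8.85×10^-12) = 2.10×10^6 N/C.

|E| ≈ 2.10×10^6 N/C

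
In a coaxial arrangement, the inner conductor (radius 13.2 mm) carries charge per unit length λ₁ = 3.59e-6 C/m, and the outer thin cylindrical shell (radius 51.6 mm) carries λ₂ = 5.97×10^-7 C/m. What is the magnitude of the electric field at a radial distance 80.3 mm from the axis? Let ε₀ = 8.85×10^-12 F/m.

Take a coaxial cylindrical Gaussian surface of radius r = 80.3 mm and length L (r > 51.6 mm, enclosing both).
λ_enc = λ₁ + λ₂ = (3.59×10^-6) + (5.97×10^-7) = 4.187×10^-6 C/m.
Applying ∮E·dA = Q_enc/ε₀ with the end caps contributing no flux:
E = |λ_enc|/(2πε₀r) = (4.187×10^-6)/(2π·8.85×10^-12·0.0803) = 9.38e5 N/C.

|E| = 9.38e5 N/C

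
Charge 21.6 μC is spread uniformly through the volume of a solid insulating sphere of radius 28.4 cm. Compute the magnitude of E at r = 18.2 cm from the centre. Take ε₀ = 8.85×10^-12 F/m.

E = 1.54×10^6 V/m

Symmetry ⇒ E = E(r) r̂. Gaussian sphere of radius r = 18.2 cm (r < R).
Only the charge within r is enclosed: Q_enc = Q·(r/R)³ = (21.6 μC)·(18.2 cm/28.4 cm)³ = 5.685e-6 C.
By Gauss's law, ∮E·dA = E·4πr² = Q_enc/ε₀.
E = |Q_enc|/(4πε₀r²) = (5.685×10^-6)/(4π·8.85×10^-12·(0.182)²) = 1.54×10^6 N/C.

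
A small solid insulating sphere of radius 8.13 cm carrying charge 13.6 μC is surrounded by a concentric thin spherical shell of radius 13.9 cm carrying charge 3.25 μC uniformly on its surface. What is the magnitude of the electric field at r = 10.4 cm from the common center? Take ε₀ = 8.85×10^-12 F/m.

E = 1.13×10^7 N/C

Symmetry ⇒ E = E(r) r̂. Gaussian sphere of radius r = 10.4 cm (between the bodies, 8.13 cm < r < 13.9 cm).
The shell at 13.9 cm lies outside the Gaussian surface, so Q_enc = 13.6 μC = 1.36e-5 C.
Gauss's law: E·4πr² = Q_enc/ε₀.
E = |Q_enc|/(4πε₀r²) = (1.36e-5)/(4π·8.85×10^-12·(0.104)²) = 1.13×10^7 N/C.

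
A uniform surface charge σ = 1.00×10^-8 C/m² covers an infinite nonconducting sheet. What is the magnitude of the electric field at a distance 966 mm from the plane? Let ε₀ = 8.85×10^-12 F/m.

E ≈ 565 N/C

The symmetry is planar: E is normal to the sheet and the same magnitude on both sides. Take a pillbox straddling the sheet with end-cap area A.
Flux Φ = 2EA and Q_enc = σA, so 2EA = σA/ε₀ ⇒ E = |σ|/(2ε₀), independent of distance.
E = |σ|/(2ε₀) = (1.00×10^-8)/(2·8.85×10^-12) = 565 N/C.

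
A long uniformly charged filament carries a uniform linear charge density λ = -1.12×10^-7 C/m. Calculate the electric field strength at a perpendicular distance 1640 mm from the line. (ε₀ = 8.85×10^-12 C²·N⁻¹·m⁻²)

By cylindrical symmetry E is radial; use a coaxial Gaussian cylinder of radius 1640 mm and length L.
Q_enc = λL, so λ_enc = -1.12×10^-7 C/m.
Since E is radial and uniform over the curved surface, Φ = E·2πrL = Q_enc/ε₀ = λ_enc L/ε₀.
E = |λ_enc|/(2πε₀r) = (1.12×10^-7)/(2π·8.85×10^-12·1.64) = 1.23×10^3 N/C.

1.23×10^3 N/C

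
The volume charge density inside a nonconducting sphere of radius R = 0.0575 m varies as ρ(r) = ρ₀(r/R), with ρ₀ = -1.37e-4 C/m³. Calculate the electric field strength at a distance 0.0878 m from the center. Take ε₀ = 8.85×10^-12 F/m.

|E| = 9.54e4 N/C

Take a concentric spherical Gaussian surface of radius r = 0.0878 m (r > R, all charge enclosed).
Q_enc = 4π ∫₀^R ρ₀(r'/R)^1 r'² dr' = 4πρ₀R³/4 = -8.182×10^-8 C.
Applying ∮E·dA = Q_enc/ε₀ with Φ = E(4πr²):
E = |Q_enc|/(4πε₀r²) = (8.182e-8)/(4π·8.85×10^-12·(0.0878)²) = 9.54e4 N/C.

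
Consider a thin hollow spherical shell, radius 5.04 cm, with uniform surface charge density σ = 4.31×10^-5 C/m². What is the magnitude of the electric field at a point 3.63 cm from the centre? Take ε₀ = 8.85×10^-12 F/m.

|E| = 0 N/C

Symmetry ⇒ E = E(r) r̂. Gaussian sphere of radius r = 3.63 cm (inside the shell, r < 5.04 cm).
All the charge is outside the Gaussian surface: Q_enc = 0, hence E = 0 everywhere inside the shell.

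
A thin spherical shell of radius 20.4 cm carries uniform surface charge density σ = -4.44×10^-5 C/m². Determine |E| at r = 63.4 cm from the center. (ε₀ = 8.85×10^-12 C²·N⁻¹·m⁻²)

By spherical symmetry E is radial; choose a Gaussian sphere of radius r = 63.4 cm (r > 20.4 cm).
The entire shell is enclosed: Q_enc = σ·4πR² = (-4.44×10^-5)·4π·(0.204)² = -2.322×10^-5 C.
Applying ∮E·dA = Q_enc/ε₀ with Φ = E(4πr²):
E = |Q_enc|/(4πε₀r²) = (2.322e-5)/(4π·8.85×10^-12·(0.634)²) = 5.19×10^5 N/C.

|E| ≈ 5.19×10^5 N/C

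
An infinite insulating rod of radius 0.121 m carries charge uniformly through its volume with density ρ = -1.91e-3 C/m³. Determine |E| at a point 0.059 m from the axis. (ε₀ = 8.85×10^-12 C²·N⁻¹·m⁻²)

By cylindrical symmetry E is radial; use a coaxial Gaussian cylinder of radius 0.059 m and length L (r < R).
Enclosed charge per unit length: λ_enc = ρ·πr² = (-1.91e-3)π(0.059)² = -2.089×10^-5 C/m.
Gauss's law: E·2πrL = λ_enc L/ε₀.
E = |λ_enc|/(2πε₀r) = (2.089×10^-5)/(2π·8.85×10^-12·0.059) = 6.37×10^6 N/C.

E = 6.37e6 N/C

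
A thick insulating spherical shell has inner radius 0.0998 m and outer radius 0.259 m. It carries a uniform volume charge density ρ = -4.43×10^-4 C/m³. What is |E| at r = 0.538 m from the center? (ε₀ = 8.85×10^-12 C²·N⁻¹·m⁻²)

Symmetry ⇒ E = E(r) r̂. Gaussian sphere of radius r = 0.538 m (r > 0.259 m, enclosing the whole shell).
Q_enc = ρ·(4π/3)(b³ − a³) = (-4.43×10^-4)·(4π/3)·((0.259)³ − (0.0998)³) = -3.04×10^-5 C.
Gauss's law: E·4πr² = Q_enc/ε₀.
E = |Q_enc|/(4πε₀r²) = (3.04×10^-5)/(4π·8.85×10^-12·(0.538)²) = 9.44×10^5 N/C.

|E| = 9.44e5 V/m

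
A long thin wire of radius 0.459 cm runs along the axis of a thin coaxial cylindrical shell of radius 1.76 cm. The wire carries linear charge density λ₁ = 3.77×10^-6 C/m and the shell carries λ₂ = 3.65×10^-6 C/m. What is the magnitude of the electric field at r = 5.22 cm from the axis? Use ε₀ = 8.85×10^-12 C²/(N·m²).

E = 2.56×10^6 N/C

Take a coaxial cylindrical Gaussian surface of radius r = 5.22 cm and length L (r > 1.76 cm, enclosing both).
λ_enc = λ₁ + λ₂ = (3.77×10^-6) + (3.65×10^-6) = 7.42e-6 C/m.
By Gauss's law (flux through the curved wall only), E·2πrL = λ_enc L/ε₀.
E = |λ_enc|/(2πε₀r) = (7.42e-6)/(2π·8.85×10^-12·0.0522) = 2.56×10^6 N/C.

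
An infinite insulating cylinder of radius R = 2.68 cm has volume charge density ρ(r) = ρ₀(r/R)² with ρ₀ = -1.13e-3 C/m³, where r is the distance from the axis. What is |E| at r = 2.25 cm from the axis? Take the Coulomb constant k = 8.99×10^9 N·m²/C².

E = 5.06e5 V/m

Coaxial Gaussian cylinder, radius r = 2.25 cm, length L (r < R).
λ_enc = ∫₀^r ρ(r')·2πr' dr' = (2πρ₀/R²)·r^4/4 = -6.334e-7 C/m.
Since E is radial and uniform over the curved surface, Φ = E·2πrL = Q_enc/ε₀ = λ_enc L/ε₀.
E = 2k|λ_enc|/r = 2(8.99×10^9)(6.334×10^-7)/(0.0225) = 5.06e5 N/C.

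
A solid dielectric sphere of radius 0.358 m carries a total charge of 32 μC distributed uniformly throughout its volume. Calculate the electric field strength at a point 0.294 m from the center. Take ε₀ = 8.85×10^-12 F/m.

1.84×10^6 N/C

Take a concentric spherical Gaussian surface of radius r = 0.294 m (r < R).
Only the charge within r is enclosed: Q_enc = Q·(r/R)³ = (32 μC)·(0.294 m/0.358 m)³ = 1.772×10^-5 C.
By Gauss's law, ∮E·dA = E·4πr² = Q_enc/ε₀.
E = |Q_enc|/(4πε₀r²) = (1.772×10^-5)/(4π·8.85×10^-12·(0.294)²) = 1.84e6 N/C.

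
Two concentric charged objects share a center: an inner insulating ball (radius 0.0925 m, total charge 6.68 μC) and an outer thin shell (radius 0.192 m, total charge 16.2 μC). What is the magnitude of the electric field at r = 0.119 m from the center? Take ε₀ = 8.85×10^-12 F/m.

|E| = 4.24×10^6 V/m

Take a concentric spherical Gaussian surface of radius r = 0.119 m (between the bodies, 0.0925 m < r < 0.192 m).
Only the inner charge is enclosed; the outer shell contributes nothing inside itself. Q_enc = 6.68 μC = 6.68e-6 C.
Since E is radial and uniform over the Gaussian sphere, Φ = E·4πr² = Q_enc/ε₀.
E = |Q_enc|/(4πε₀r²) = (6.68×10^-6)/(4π·8.85×10^-12·(0.119)²) = 4.24×10^6 N/C.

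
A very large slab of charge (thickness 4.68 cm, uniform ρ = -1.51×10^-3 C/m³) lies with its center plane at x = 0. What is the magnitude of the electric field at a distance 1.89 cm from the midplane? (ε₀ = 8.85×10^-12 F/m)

By symmetry E is perpendicular to the slab. A Gaussian pillbox from −1.89 cm to +1.89 cm (face area A) lies entirely within the slab.
Q_enc = ρ·(2x)·A and flux = 2EA, so 2EA = 2ρxA/ε₀ ⇒ E = |ρ|x/ε₀.
E = (1.51×10^-3)(0.0189)/(8.85×10^-12) = 3.22×10^6 N/C.

|E| = 3.22×10^6 N/C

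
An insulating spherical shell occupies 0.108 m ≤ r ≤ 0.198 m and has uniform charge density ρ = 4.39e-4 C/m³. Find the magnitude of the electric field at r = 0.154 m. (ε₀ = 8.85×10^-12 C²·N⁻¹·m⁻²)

1.67e6 V/m

By spherical symmetry E is radial; choose a Gaussian sphere of radius r = 0.154 m (within the shell material, 0.108 m < r < 0.198 m).
Only the shell between 0.108 m and r is enclosed: Q_enc = ρ·(4π/3)(r³ − a³) = (4.39×10^-4)·(4π/3)·((0.154)³ − (0.108)³) = 4.40×10^-6 C.
Applying ∮E·dA = Q_enc/ε₀ with Φ = E(4πr²):
E = |Q_enc|/(4πε₀r²) = (4.40×10^-6)/(4π·8.85×10^-12·(0.154)²) = 1.67×10^6 N/C.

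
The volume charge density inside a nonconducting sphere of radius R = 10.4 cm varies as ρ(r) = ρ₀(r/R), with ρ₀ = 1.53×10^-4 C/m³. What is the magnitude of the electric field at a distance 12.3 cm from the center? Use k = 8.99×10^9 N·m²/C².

Symmetry ⇒ E = E(r) r̂. Gaussian sphere of radius r = 12.3 cm (r > R, all charge enclosed).
Q_enc = 4π ∫₀^R ρ₀(r'/R)^1 r'² dr' = 4πρ₀R³/4 = 5.407×10^-7 C.
By Gauss's law, ∮E·dA = E·4πr² = Q_enc/ε₀.
E = k|Q_enc|/r² = (8.99×10^9)(5.407e-7)/(0.123)² = 3.21×10^5 N/C.

E ≈ 3.21×10^5 V/m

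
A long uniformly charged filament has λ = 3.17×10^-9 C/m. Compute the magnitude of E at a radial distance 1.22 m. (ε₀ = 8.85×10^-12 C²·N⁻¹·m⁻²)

Choose a coaxial cylinder of radius r = 1.22 m (arbitrary length L) as the Gaussian surface.
Q_enc = λL, so λ_enc = 3.17e-9 C/m.
Since E is radial and uniform over the curved surface, Φ = E·2πrL = Q_enc/ε₀ = λ_enc L/ε₀.
E = |λ_enc|/(2πε₀r) = (3.17×10^-9)/(2π·8.85×10^-12·1.22) = 46.7 N/C.

E ≈ 46.7 V/m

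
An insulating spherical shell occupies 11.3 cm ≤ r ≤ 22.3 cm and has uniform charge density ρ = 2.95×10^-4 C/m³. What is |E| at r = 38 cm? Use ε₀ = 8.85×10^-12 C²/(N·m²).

|E| ≈ 7.42×10^5 N/C

Use a concentric Gaussian sphere at r = 38 cm (r > 22.3 cm, enclosing the whole shell).
Q_enc = ρ·(4π/3)(b³ − a³) = (2.95×10^-4)·(4π/3)·((0.223)³ − (0.113)³) = 1.192×10^-5 C.
Since E is radial and uniform over the Gaussian sphere, Φ = E·4πr² = Q_enc/ε₀.
E = |Q_enc|/(4πε₀r²) = (1.192×10^-5)/(4π·8.85×10^-12·(0.38)²) = 7.42×10^5 N/C.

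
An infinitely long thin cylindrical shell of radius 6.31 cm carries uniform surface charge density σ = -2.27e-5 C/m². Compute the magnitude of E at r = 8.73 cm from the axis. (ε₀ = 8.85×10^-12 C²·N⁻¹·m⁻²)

E = 1.85e6 V/m

Coaxial Gaussian cylinder, radius r = 8.73 cm, length L (r > 6.31 cm).
The whole shell is enclosed: λ_enc = σ·2πR = (-2.27e-5)·2π·(0.0631) = -9.00e-6 C/m.
Gauss's law: E·2πrL = λ_enc L/ε₀.
E = |λ_enc|/(2πε₀r) = (9.00×10^-6)/(2π·8.85×10^-12·0.0873) = 1.85×10^6 N/C.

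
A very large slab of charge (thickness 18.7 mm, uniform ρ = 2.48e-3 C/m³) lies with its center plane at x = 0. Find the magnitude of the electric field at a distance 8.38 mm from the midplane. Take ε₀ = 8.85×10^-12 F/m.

2.35×10^6 N/C

By symmetry E is perpendicular to the slab. A Gaussian pillbox from −8.38 mm to +8.38 mm (face area A) lies entirely within the slab.
Q_enc = ρ·(2x)·A and flux = 2EA, so 2EA = 2ρxA/ε₀ ⇒ E = |ρ|x/ε₀.
E = (2.48×10^-3)(0.00838)/(8.85×10^-12) = 2.35e6 N/C.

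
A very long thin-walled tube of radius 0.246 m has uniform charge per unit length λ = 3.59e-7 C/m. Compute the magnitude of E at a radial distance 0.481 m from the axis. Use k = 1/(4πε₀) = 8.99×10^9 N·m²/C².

|E| = 1.34×10^4 N/C

Choose a coaxial cylinder of radius r = 0.481 m (arbitrary length L) as the Gaussian surface (r > 0.246 m).
The full line charge is enclosed: λ_enc = 3.59e-7 C/m.
Applying ∮E·dA = Q_enc/ε₀ with the end caps contributing no flux:
E = 2k|λ_enc|/r = 2(8.99×10^9)(3.59e-7)/(0.481) = 1.34×10^4 N/C.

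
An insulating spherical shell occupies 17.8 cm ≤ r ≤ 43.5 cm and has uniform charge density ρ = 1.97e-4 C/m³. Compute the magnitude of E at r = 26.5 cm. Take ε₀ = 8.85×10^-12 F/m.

|E| ≈ 1.37×10^6 V/m

Symmetry ⇒ E = E(r) r̂. Gaussian sphere of radius r = 26.5 cm (within the shell material, 17.8 cm < r < 43.5 cm).
Only the shell between 17.8 cm and r is enclosed: Q_enc = ρ·(4π/3)(r³ − a³) = (1.97×10^-4)·(4π/3)·((0.265)³ − (0.178)³) = 1.07×10^-5 C.
Applying ∮E·dA = Q_enc/ε₀ with Φ = E(4πr²):
E = |Q_enc|/(4πε₀r²) = (1.07e-5)/(4π·8.85×10^-12·(0.265)²) = 1.37×10^6 N/C.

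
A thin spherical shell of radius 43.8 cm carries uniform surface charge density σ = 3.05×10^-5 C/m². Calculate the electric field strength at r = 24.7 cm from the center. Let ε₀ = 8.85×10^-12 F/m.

E = 0

Take a concentric spherical Gaussian surface of radius r = 24.7 cm (inside the shell, r < 43.8 cm).
No charge lies within this surface, so Q_enc = 0 and Gauss's law gives E·4πr² = 0 ⇒ E = 0.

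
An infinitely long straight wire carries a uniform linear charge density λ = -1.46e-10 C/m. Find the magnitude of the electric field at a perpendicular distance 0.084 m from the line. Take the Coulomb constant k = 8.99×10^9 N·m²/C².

Choose a coaxial cylinder of radius r = 0.084 m (arbitrary length L) as the Gaussian surface.
Q_enc = λL, so λ_enc = -1.46×10^-10 C/m.
By Gauss's law (flux through the curved wall only), E·2πrL = λ_enc L/ε₀.
E = 2k|λ_enc|/r = 2(8.99×10^9)(1.46×10^-10)/(0.084) = 31.3 N/C.

|E| ≈ 31.3 N/C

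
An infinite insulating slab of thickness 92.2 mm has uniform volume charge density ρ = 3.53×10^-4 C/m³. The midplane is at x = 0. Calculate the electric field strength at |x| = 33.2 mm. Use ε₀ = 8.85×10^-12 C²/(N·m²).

By symmetry E is perpendicular to the slab. A Gaussian pillbox from −33.2 mm to +33.2 mm (face area A) lies entirely within the slab.
Q_enc = ρ·(2x)·A and flux = 2EA, so 2EA = 2ρxA/ε₀ ⇒ E = |ρ|x/ε₀.
E = (3.53×10^-4)(0.0332)/(8.85×10^-12) = 1.32×10^6 N/C.

|E| ≈ 1.32×10^6 N/C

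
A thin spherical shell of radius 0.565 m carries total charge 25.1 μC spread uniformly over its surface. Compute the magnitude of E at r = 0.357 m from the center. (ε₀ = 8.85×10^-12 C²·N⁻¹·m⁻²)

Take a concentric spherical Gaussian surface of radius r = 0.357 m (inside the shell, r < 0.565 m).
No charge lies within this surface, so Q_enc = 0 and Gauss's law gives E·4πr² = 0 ⇒ E = 0.

E = 0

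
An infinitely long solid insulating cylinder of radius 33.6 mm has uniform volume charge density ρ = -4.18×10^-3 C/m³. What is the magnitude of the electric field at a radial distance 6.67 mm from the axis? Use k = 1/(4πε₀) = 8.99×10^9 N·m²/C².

E = 1.57×10^6 V/m

By cylindrical symmetry E is radial; use a coaxial Gaussian cylinder of radius 6.67 mm and length L (r < R).
Enclosed charge per unit length: λ_enc = ρ·πr² = (-4.18×10^-3)π(0.00667)² = -5.842×10^-7 C/m.
Applying ∮E·dA = Q_enc/ε₀ with the end caps contributing no flux:
E = 2k|λ_enc|/r = 2(8.99×10^9)(5.842e-7)/(0.00667) = 1.57×10^6 N/C.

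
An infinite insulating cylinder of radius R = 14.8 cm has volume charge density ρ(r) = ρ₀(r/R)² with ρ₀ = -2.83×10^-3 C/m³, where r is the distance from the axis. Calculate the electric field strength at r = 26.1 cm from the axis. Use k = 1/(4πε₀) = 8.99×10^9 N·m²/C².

Coaxial Gaussian cylinder, radius r = 26.1 cm, length L (r > R, full charge per length enclosed).
λ_enc = 2π ∫₀^R ρ₀(r'/R)^2 r' dr' = 2πρ₀R²/4 = -9.737e-5 C/m.
Applying ∮E·dA = Q_enc/ε₀ with the end caps contributing no flux:
E = 2k|λ_enc|/r = 2(8.99×10^9)(9.737×10^-5)/(0.261) = 6.71×10^6 N/C.

E ≈ 6.71e6 N/C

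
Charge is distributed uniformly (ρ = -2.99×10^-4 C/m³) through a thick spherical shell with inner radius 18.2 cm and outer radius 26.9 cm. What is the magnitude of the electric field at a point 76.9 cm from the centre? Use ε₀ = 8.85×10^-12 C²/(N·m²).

Use a concentric Gaussian sphere at r = 76.9 cm (r > 26.9 cm, enclosing the whole shell).
Q_enc = ρ·(4π/3)(b³ − a³) = (-2.99e-4)·(4π/3)·((0.269)³ − (0.182)³) = -1.683×10^-5 C.
Applying ∮E·dA = Q_enc/ε₀ with Φ = E(4πr²):
E = |Q_enc|/(4πε₀r²) = (1.683×10^-5)/(4π·8.85×10^-12·(0.769)²) = 2.56×10^5 N/C.

|E| ≈ 2.56×10^5 N/C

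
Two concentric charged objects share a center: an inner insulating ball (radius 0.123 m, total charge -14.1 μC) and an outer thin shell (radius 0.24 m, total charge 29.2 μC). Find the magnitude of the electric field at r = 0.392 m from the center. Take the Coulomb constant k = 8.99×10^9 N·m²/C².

Use a concentric Gaussian sphere at r = 0.392 m (r > 0.24 m, enclosing both).
Q_enc = (-14.1 μC) + (29.2 μC) = 1.51×10^-5 C.
Applying ∮E·dA = Q_enc/ε₀ with Φ = E(4πr²):
E = k|Q_enc|/r² = (8.99×10^9)(1.51e-5)/(0.392)² = 8.83e5 N/C.

|E| ≈ 8.83×10^5 V/m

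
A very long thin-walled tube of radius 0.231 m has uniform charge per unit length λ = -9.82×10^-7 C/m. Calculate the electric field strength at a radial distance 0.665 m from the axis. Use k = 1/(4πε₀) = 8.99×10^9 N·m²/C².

Choose a coaxial cylinder of radius r = 0.665 m (arbitrary length L) as the Gaussian surface (r > 0.231 m).
The full line charge is enclosed: λ_enc = -9.82e-7 C/m.
Since E is radial and uniform over the curved surface, Φ = E·2πrL = Q_enc/ε₀ = λ_enc L/ε₀.
E = 2k|λ_enc|/r = 2(8.99×10^9)(9.82×10^-7)/(0.665) = 2.66×10^4 N/C.

|E| = 2.66×10^4 V/m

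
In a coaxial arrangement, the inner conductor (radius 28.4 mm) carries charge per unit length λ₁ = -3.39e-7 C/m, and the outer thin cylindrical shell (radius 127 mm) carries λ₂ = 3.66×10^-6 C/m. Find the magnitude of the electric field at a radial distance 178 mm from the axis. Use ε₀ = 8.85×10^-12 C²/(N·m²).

|E| = 3.36e5 N/C

Choose a coaxial cylinder of radius r = 178 mm (arbitrary length L) as the Gaussian surface (r > 127 mm, enclosing both).
λ_enc = λ₁ + λ₂ = (-3.39×10^-7) + (3.66×10^-6) = 3.321e-6 C/m.
By Gauss's law (flux through the curved wall only), E·2πrL = λ_enc L/ε₀.
E = |λ_enc|/(2πε₀r) = (3.321×10^-6)/(2π·8.85×10^-12·0.178) = 3.36e5 N/C.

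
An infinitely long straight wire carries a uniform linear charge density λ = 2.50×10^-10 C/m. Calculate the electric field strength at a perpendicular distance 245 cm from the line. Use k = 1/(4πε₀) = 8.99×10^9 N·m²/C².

E ≈ 1.83 V/m

By cylindrical symmetry E is radial; use a coaxial Gaussian cylinder of radius 245 cm and length L.
Q_enc = λL, so λ_enc = 2.50×10^-10 C/m.
Applying ∮E·dA = Q_enc/ε₀ with the end caps contributing no flux:
E = 2k|λ_enc|/r = 2(8.99×10^9)(2.50×10^-10)/(2.45) = 1.83 N/C.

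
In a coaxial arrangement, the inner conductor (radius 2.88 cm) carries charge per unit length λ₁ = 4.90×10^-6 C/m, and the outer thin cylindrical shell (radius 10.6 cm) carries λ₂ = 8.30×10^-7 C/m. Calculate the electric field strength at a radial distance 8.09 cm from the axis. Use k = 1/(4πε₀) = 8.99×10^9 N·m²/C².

|E| = 1.09×10^6 N/C

Coaxial Gaussian cylinder, radius r = 8.09 cm, length L (between the conductors, 2.88 cm < r < 10.6 cm).
The shell at 10.6 cm lies outside the Gaussian surface, so λ_enc = λ₁ = 4.90×10^-6 C/m.
By Gauss's law (flux through the curved wall only), E·2πrL = λ_enc L/ε₀.
E = 2k|λ_enc|/r = 2(8.99×10^9)(4.90×10^-6)/(0.0809) = 1.09e6 N/C.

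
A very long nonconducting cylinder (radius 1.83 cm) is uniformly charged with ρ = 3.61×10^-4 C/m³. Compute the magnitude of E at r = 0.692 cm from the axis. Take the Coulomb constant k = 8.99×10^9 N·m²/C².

Take a coaxial cylindrical Gaussian surface of radius r = 0.692 cm and length L (r < R).
Charge inside radius r per length L is ρ·πr²·L, so λ_enc = ρπr² = 5.431e-8 C/m.
Since E is radial and uniform over the curved surface, Φ = E·2πrL = Q_enc/ε₀ = λ_enc L/ε₀.
E = 2k|λ_enc|/r = 2(8.99×10^9)(5.431×10^-8)/(0.00692) = 1.41e5 N/C.

|E| = 1.41×10^5 V/m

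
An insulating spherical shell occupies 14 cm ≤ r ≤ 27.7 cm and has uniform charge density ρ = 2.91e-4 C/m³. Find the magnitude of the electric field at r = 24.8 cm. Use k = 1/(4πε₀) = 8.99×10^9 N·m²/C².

E = 2.23×10^6 N/C

Use a concentric Gaussian sphere at r = 24.8 cm (within the shell material, 14 cm < r < 27.7 cm).
Enclosed charge is the volume from a to r: Q_enc = (4π/3)ρ(r³ − a³) = 1.525×10^-5 C.
Applying ∮E·dA = Q_enc/ε₀ with Φ = E(4πr²):
E = k|Q_enc|/r² = (8.99×10^9)(1.525×10^-5)/(0.248)² = 2.23×10^6 N/C.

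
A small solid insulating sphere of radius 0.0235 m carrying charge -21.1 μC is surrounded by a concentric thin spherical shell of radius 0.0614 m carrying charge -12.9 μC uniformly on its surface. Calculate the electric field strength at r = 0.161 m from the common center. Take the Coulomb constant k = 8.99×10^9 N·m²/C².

Use a concentric Gaussian sphere at r = 0.161 m (r > 0.0614 m, enclosing both).
Q_enc = (-21.1 μC) + (-12.9 μC) = -3.40e-5 C.
By Gauss's law, ∮E·dA = E·4πr² = Q_enc/ε₀.
E = k|Q_enc|/r² = (8.99×10^9)(3.40e-5)/(0.161)² = 1.18e7 N/C.

|E| ≈ 1.18×10^7 N/C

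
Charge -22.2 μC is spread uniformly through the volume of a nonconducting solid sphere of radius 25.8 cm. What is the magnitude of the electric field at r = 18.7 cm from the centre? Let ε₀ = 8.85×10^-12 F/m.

|E| = 2.17×10^6 N/C

Use a concentric Gaussian sphere at r = 18.7 cm (r < R).
Only the charge within r is enclosed: Q_enc = Q·(r/R)³ = (-22.2 μC)·(18.7 cm/25.8 cm)³ = -8.453e-6 C.
Gauss's law: E·4πr² = Q_enc/ε₀.
E = |Q_enc|/(4πε₀r²) = (8.453e-6)/(4π·8.85×10^-12·(0.187)²) = 2.17×10^6 N/C.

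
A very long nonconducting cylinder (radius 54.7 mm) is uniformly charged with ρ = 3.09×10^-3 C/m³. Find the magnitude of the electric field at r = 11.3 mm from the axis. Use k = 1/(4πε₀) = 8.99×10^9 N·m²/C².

E ≈ 1.97×10^6 V/m

Choose a coaxial cylinder of radius r = 11.3 mm (arbitrary length L) as the Gaussian surface (r < R).
Charge inside radius r per length L is ρ·πr²·L, so λ_enc = ρπr² = 1.24×10^-6 C/m.
By Gauss's law (flux through the curved wall only), E·2πrL = λ_enc L/ε₀.
E = 2k|λ_enc|/r = 2(8.99×10^9)(1.24e-6)/(0.0113) = 1.97×10^6 N/C.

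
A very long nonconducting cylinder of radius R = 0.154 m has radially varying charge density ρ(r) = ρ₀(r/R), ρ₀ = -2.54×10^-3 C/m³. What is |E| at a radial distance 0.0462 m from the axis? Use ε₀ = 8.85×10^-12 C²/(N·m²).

By cylindrical symmetry E is radial; use a coaxial Gaussian cylinder of radius 0.0462 m and length L (r < R).
λ_enc = ∫₀^r ρ(r')·2πr' dr' = (2πρ₀/R)·r^3/3 = -3.406×10^-6 C/m.
Since E is radial and uniform over the curved surface, Φ = E·2πrL = Q_enc/ε₀ = λ_enc L/ε₀.
E = |λ_enc|/(2πε₀r) = (3.406e-6)/(2π·8.85×10^-12·0.0462) = 1.33×10^6 N/C.

E = 1.33e6 V/m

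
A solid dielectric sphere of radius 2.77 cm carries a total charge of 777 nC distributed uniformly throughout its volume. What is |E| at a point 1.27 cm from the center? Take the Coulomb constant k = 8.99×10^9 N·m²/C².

Symmetry ⇒ E = E(r) r̂. Gaussian sphere of radius r = 1.27 cm (r < R).
For a uniform sphere the enclosed fraction is (r/R)³, so Q_enc = (777 nC)(0.0127/0.0277)³ = 7.488×10^-8 C.
By Gauss's law, ∮E·dA = E·4πr² = Q_enc/ε₀.
E = k|Q_enc|/r² = (8.99×10^9)(7.488e-8)/(0.0127)² = 4.17×10^6 N/C.

E ≈ 4.17×10^6 N/C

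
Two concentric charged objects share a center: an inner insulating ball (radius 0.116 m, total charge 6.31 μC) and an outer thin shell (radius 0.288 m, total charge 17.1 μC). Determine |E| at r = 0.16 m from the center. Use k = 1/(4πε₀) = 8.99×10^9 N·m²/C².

|E| = 2.22×10^6 N/C

Take a concentric spherical Gaussian surface of radius r = 0.16 m (between the bodies, 0.116 m < r < 0.288 m).
The shell at 0.288 m lies outside the Gaussian surface, so Q_enc = 6.31 μC = 6.31×10^-6 C.
Applying ∮E·dA = Q_enc/ε₀ with Φ = E(4πr²):
E = k|Q_enc|/r² = (8.99×10^9)(6.31×10^-6)/(0.16)² = 2.22×10^6 N/C.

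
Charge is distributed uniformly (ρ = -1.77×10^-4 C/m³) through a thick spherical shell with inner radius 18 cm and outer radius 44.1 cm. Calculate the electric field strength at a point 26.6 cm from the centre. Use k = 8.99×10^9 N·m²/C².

Symmetry ⇒ E = E(r) r̂. Gaussian sphere of radius r = 26.6 cm (within the shell material, 18 cm < r < 44.1 cm).
Only the shell between 18 cm and r is enclosed: Q_enc = ρ·(4π/3)(r³ − a³) = (-1.77×10^-4)·(4π/3)·((0.266)³ − (0.18)³) = -9.63e-6 C.
By Gauss's law, ∮E·dA = E·4πr² = Q_enc/ε₀.
E = k|Q_enc|/r² = (8.99×10^9)(9.63×10^-6)/(0.266)² = 1.22×10^6 N/C.

|E| ≈ 1.22×10^6 N/C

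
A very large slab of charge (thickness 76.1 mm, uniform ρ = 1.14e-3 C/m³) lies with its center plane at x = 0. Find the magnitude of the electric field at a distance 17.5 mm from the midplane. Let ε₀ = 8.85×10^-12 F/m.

By symmetry E is perpendicular to the slab. A Gaussian pillbox from −17.5 mm to +17.5 mm (face area A) lies entirely within the slab.
Q_enc = ρ·(2x)·A and flux = 2EA, so 2EA = 2ρxA/ε₀ ⇒ E = |ρ|x/ε₀.
E = (1.14×10^-3)(0.0175)/(8.85×10^-12) = 2.25×10^6 N/C.

2.25×10^6 N/C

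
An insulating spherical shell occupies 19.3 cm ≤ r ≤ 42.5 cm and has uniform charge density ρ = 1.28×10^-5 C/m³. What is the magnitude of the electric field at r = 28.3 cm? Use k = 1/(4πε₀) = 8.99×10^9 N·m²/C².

E = 9.31e4 N/C

Symmetry ⇒ E = E(r) r̂. Gaussian sphere of radius r = 28.3 cm (within the shell material, 19.3 cm < r < 42.5 cm).
Enclosed charge is the volume from a to r: Q_enc = (4π/3)ρ(r³ − a³) = 8.298×10^-7 C.
Applying ∮E·dA = Q_enc/ε₀ with Φ = E(4πr²):
E = k|Q_enc|/r² = (8.99×10^9)(8.298×10^-7)/(0.283)² = 9.31×10^4 N/C.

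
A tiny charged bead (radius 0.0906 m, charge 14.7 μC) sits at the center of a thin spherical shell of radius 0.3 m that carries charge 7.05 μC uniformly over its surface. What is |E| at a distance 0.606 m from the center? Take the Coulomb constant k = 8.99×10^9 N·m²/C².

E ≈ 5.32e5 N/C

By spherical symmetry E is radial; choose a Gaussian sphere of radius r = 0.606 m (r > 0.3 m, enclosing both).
Q_enc = (14.7 μC) + (7.05 μC) = 2.175×10^-5 C.
Since E is radial and uniform over the Gaussian sphere, Φ = E·4πr² = Q_enc/ε₀.
E = k|Q_enc|/r² = (8.99×10^9)(2.175×10^-5)/(0.606)² = 5.32×10^5 N/C.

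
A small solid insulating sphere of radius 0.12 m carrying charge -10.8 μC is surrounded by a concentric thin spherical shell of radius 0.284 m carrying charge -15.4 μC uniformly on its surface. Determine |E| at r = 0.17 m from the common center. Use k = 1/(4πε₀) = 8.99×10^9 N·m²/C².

|E| = 3.36×10^6 V/m

Take a concentric spherical Gaussian surface of radius r = 0.17 m (between the bodies, 0.12 m < r < 0.284 m).
Only the inner charge is enclosed; the outer shell contributes nothing inside itself. Q_enc = -10.8 μC = -1.08×10^-5 C.
Applying ∮E·dA = Q_enc/ε₀ with Φ = E(4πr²):
E = k|Q_enc|/r² = (8.99×10^9)(1.08×10^-5)/(0.17)² = 3.36e6 N/C.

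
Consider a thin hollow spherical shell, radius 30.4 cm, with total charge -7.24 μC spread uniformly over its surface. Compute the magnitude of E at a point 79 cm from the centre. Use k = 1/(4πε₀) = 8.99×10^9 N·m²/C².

E ≈ 1.04e5 N/C

Use a concentric Gaussian sphere at r = 79 cm (r > 30.4 cm).
The entire shell is enclosed: Q_enc = -7.24e-6 C.
Since E is radial and uniform over the Gaussian sphere, Φ = E·4πr² = Q_enc/ε₀.
E = k|Q_enc|/r² = (8.99×10^9)(7.24e-6)/(0.79)² = 1.04×10^5 N/C.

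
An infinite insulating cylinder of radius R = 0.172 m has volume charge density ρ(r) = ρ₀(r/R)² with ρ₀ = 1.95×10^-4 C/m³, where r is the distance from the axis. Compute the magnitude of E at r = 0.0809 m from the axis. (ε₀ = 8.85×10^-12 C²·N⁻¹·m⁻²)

Choose a coaxial cylinder of radius r = 0.0809 m (arbitrary length L) as the Gaussian surface (r < R).
Integrating ρ over the cross-section to radius r: λ_enc = (2πρ₀/R²) ∫₀^r r'^3 dr' = 2πρ₀ r^4/(4·R²) = 4.435×10^-7 C/m.
Applying ∮E·dA = Q_enc/ε₀ with the end caps contributing no flux:
E = |λ_enc|/(2πε₀r) = (4.435e-7)/(2π·8.85×10^-12·0.0809) = 9.86e4 N/C.

E = 9.86e4 V/m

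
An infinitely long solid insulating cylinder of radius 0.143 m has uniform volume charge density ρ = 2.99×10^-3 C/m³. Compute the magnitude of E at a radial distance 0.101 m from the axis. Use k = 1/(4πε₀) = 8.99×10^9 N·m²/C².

By cylindrical symmetry E is radial; use a coaxial Gaussian cylinder of radius 0.101 m and length L (r < R).
Charge inside radius r per length L is ρ·πr²·L, so λ_enc = ρπr² = 9.582×10^-5 C/m.
Applying ∮E·dA = Q_enc/ε₀ with the end caps contributing no flux:
E = 2k|λ_enc|/r = 2(8.99×10^9)(9.582e-5)/(0.101) = 1.71e7 N/C.

|E| ≈ 1.71×10^7 N/C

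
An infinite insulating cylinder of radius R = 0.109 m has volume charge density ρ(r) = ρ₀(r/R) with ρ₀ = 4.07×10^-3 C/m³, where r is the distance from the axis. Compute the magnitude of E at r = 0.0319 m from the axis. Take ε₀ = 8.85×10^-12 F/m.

1.43e6 N/C

Choose a coaxial cylinder of radius r = 0.0319 m (arbitrary length L) as the Gaussian surface (r < R).
λ_enc = ∫₀^r ρ(r')·2πr' dr' = (2πρ₀/R)·r^3/3 = 2.539×10^-6 C/m.
Applying ∮E·dA = Q_enc/ε₀ with the end caps contributing no flux:
E = |λ_enc|/(2πε₀r) = (2.539×10^-6)/(2π·8.85×10^-12·0.0319) = 1.43×10^6 N/C.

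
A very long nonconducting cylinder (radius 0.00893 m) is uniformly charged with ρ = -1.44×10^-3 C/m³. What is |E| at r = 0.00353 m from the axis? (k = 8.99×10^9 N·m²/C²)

|E| ≈ 2.87e5 V/m

Coaxial Gaussian cylinder, radius r = 0.00353 m, length L (r < R).
Enclosed charge per unit length: λ_enc = ρ·πr² = (-1.44×10^-3)π(0.00353)² = -5.637×10^-8 C/m.
Since E is radial and uniform over the curved surface, Φ = E·2πrL = Q_enc/ε₀ = λ_enc L/ε₀.
E = 2k|λ_enc|/r = 2(8.99×10^9)(5.637e-8)/(0.00353) = 2.87e5 N/C.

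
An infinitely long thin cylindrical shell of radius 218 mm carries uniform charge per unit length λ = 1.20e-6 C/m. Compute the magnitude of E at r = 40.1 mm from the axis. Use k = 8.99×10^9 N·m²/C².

By cylindrical symmetry E is radial; use a coaxial Gaussian cylinder of radius 40.1 mm and length L (r < 218 mm, inside the shell).
All the surface charge lies outside this cylinder: Q_enc = 0, hence E = 0.

E = 0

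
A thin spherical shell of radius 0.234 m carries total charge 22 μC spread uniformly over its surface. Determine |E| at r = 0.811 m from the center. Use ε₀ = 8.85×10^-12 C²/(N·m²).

|E| = 3.01×10^5 N/C

Symmetry ⇒ E = E(r) r̂. Gaussian sphere of radius r = 0.811 m (r > 0.234 m).
The entire shell is enclosed: Q_enc = 2.20e-5 C.
Since E is radial and uniform over the Gaussian sphere, Φ = E·4πr² = Q_enc/ε₀.
E = |Q_enc|/(4πε₀r²) = (2.20×10^-5)/(4π·8.85×10^-12·(0.811)²) = 3.01×10^5 N/C.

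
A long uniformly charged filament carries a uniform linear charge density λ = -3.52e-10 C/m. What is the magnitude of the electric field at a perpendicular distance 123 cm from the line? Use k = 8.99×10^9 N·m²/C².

5.15 V/m

Choose a coaxial cylinder of radius r = 123 cm (arbitrary length L) as the Gaussian surface.
Q_enc = λL, so λ_enc = -3.52×10^-10 C/m.
Applying ∮E·dA = Q_enc/ε₀ with the end caps contributing no flux:
E = 2k|λ_enc|/r = 2(8.99×10^9)(3.52×10^-10)/(1.23) = 5.15 N/C.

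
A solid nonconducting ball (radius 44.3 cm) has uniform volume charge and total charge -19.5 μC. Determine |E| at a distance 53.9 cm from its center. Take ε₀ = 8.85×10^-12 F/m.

6.04e5 N/C

Use a concentric Gaussian sphere at r = 53.9 cm (r > R, so the entire charge is enclosed).
Q_enc = -19.5 μC = -1.95e-5 C.
Applying ∮E·dA = Q_enc/ε₀ with Φ = E(4πr²):
E = |Q_enc|/(4πε₀r²) = (1.95×10^-5)/(4π·8.85×10^-12·(0.539)²) = 6.04×10^5 N/C.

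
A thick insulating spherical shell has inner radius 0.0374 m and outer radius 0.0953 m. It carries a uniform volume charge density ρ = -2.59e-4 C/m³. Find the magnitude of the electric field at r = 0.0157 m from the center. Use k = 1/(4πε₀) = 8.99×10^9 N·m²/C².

E = 0 (no enclosed charge)

Use a concentric Gaussian sphere at r = 0.0157 m (r < 0.0374 m, inside the empty cavity).
Q_enc = 0 (all charge lies at larger r); Gauss's law gives E = 0.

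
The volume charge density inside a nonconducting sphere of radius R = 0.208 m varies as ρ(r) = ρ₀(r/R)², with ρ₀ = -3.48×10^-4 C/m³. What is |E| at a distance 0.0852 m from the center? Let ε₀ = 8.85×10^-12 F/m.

Take a concentric spherical Gaussian surface of radius r = 0.0852 m (r < R).
Integrate the density: Q_enc = 4π ∫₀^r ρ₀(r'/R)^2 r'² dr' = 4πρ₀ r^5/(5·R²) = -9.076×10^-8 C.
By Gauss's law, ∮E·dA = E·4πr² = Q_enc/ε₀.
E = |Q_enc|/(4πε₀r²) = (9.076×10^-8)/(4π·8.85×10^-12·(0.0852)²) = 1.12×10^5 N/C.

|E| ≈ 1.12e5 N/C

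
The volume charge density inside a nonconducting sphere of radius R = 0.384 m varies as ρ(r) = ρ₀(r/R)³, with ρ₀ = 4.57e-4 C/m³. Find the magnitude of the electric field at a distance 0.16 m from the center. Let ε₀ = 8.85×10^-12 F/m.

Take a concentric spherical Gaussian surface of radius r = 0.16 m (r < R).
Q_enc = ∫₀^r ρ(r')·4πr'² dr' = (4πρ₀/R³) ∫₀^r r'^5 dr' = 4πρ₀ r^6/(6·R³) = 2.836×10^-7 C.
Gauss's law: E·4πr² = Q_enc/ε₀.
E = |Q_enc|/(4πε₀r²) = (2.836×10^-7)/(4π·8.85×10^-12·(0.16)²) = 9.96e4 N/C.

E = 9.96×10^4 N/C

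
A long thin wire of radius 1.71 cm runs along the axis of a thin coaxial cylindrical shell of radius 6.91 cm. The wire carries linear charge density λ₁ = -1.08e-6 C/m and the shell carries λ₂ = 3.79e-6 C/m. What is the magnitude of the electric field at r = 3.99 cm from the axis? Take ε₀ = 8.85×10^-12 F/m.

Coaxial Gaussian cylinder, radius r = 3.99 cm, length L (between the conductors, 1.71 cm < r < 6.91 cm).
Only the inner wire is enclosed; the outer shell contributes nothing inside itself. λ_enc = λ₁ = -1.08×10^-6 C/m.
By Gauss's law (flux through the curved wall only), E·2πrL = λ_enc L/ε₀.
E = |λ_enc|/(2πε₀r) = (1.08×10^-6)/(2π·8.85×10^-12·0.0399) = 4.87×10^5 N/C.

|E| ≈ 4.87e5 N/C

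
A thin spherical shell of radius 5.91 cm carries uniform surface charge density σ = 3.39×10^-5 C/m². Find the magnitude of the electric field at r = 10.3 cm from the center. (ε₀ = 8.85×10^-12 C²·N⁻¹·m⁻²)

E = 1.26×10^6 N/C

Take a concentric spherical Gaussian surface of radius r = 10.3 cm (r > 5.91 cm).
The entire shell is enclosed: Q_enc = σ·4πR² = (3.39×10^-5)·4π·(0.0591)² = 1.488×10^-6 C.
Since E is radial and uniform over the Gaussian sphere, Φ = E·4πr² = Q_enc/ε₀.
E = |Q_enc|/(4πε₀r²) = (1.488e-6)/(4π·8.85×10^-12·(0.103)²) = 1.26×10^6 N/C.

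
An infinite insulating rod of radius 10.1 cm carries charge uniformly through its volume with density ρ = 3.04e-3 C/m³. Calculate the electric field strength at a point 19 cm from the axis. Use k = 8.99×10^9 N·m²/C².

Choose a coaxial cylinder of radius r = 19 cm (arbitrary length L) as the Gaussian surface (r > 10.1 cm, full cross-section enclosed).
λ_enc = ρ·πR² = (3.04×10^-3)π(0.101)² = 9.742e-5 C/m.
By Gauss's law (flux through the curved wall only), E·2πrL = λ_enc L/ε₀.
E = 2k|λ_enc|/r = 2(8.99×10^9)(9.742e-5)/(0.19) = 9.22×10^6 N/C.

9.22e6 V/m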